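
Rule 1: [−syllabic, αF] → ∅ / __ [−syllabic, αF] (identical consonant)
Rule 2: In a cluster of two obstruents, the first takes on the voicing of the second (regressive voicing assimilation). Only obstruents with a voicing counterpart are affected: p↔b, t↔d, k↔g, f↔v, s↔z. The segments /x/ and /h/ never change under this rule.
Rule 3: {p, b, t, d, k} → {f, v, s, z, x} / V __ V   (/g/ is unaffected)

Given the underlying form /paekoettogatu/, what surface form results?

paexoesogasu

Rule 1 (degemination): /tt/ is a geminate; the first /t/ deletes. /paekoettogatu/ → paekoetogatu.
Rule 2 (regressive voicing assimilation): no segment meets the environment; /paekoetogatu/ is unchanged.
Rule 3 (intervocalic spirantization): /k/ is a stop between vowels /e/ and /o/, so it spirantizes to the fricative [x]. /t/ is a stop between vowels /e/ and /o/, so it spirantizes to the fricative [s]. /t/ is a stop between vowels /a/ and /u/, so it spirantizes to the fricative [s]. /paekoetogatu/ → paexoesogasu.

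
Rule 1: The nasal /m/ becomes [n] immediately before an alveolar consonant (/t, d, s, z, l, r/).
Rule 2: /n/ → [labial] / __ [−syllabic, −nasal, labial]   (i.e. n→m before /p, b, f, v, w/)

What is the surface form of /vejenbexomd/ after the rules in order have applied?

Rule 1 (nasal place assimilation): /m/ precedes the alveolar consonant /d/, so it assimilates in place to [n]. /vejenbexomd/ → vejenbexond.
Rule 2 (nasal place assimilation): /n/ precedes the labial consonant /b/, so it assimilates in place to [m]. /vejenbexond/ → vejembexond.

vejembexond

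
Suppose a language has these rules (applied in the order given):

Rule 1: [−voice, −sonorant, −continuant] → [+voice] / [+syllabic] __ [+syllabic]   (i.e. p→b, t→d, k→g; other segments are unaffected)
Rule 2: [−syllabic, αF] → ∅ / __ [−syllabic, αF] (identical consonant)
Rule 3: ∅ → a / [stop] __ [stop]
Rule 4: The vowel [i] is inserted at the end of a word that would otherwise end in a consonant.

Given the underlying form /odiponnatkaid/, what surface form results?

odibonatakaidi

Rule 1 (intervocalic voicing): /p/ is a voiceless stop between vowels /i/ and /o/, so it voices to [b]. /odiponnatkaid/ → odibonnatkaid.
Rule 2 (degemination): /nn/ is a geminate; the first /n/ deletes. /odibonnatkaid/ → odibonatkaid.
Rule 3 (stop-cluster a-epenthesis): /t/ and /k/ form a stop–stop cluster, so [a] is inserted between them. /odibonatkaid/ → odibonatakaid.
Rule 4 (final i-epenthesis): the form ends in the consonant /d/, so [i] is inserted word-finally. /odibonatakaid/ → odibonatakaidi.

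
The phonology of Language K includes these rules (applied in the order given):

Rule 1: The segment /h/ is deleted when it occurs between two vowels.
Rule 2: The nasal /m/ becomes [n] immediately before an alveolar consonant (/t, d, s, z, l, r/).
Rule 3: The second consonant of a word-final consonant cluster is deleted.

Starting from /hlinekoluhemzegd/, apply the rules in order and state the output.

Rule 1 (intervocalic h-deletion): /h/ occurs between vowels /u/ and /e/, so it deletes. /hlinekoluhemzegd/ → hlinekoluemzegd.
Rule 2 (nasal place assimilation): /m/ precedes the alveolar consonant /z/, so it assimilates in place to [n]. /hlinekoluemzegd/ → hlinekoluenzegd.
Rule 3 (final cluster simplification): /d/ is the second consonant of a word-final cluster /gd/, so it deletes. /hlinekoluenzegd/ → hlinekoluenzeg.

hlinekoluenzeg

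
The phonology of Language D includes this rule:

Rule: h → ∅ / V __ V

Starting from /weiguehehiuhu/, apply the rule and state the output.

weigueeiuu

/h/ occurs between vowels /e/ and /e/, so it deletes.
/h/ occurs between vowels /e/ and /i/, so it deletes.
/h/ occurs between vowels /u/ and /u/, so it deletes.
Surface form: [weigueeiuu].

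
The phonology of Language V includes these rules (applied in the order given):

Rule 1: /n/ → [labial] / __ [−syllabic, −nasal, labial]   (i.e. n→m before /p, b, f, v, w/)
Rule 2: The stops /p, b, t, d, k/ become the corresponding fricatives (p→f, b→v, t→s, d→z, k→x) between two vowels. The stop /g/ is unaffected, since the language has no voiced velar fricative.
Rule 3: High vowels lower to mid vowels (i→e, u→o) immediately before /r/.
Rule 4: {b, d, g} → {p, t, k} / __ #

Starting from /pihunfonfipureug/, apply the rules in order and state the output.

Rule 1 (nasal place assimilation): /n/ precedes the labial consonant /f/, so it assimilates in place to [m]. /n/ precedes the labial consonant /f/, so it assimilates in place to [m]. /pihunfonfipureug/ → pihumfomfipureug.
Rule 2 (intervocalic spirantization): /p/ is a stop between vowels /i/ and /u/, so it spirantizes to the fricative [f]. /pihumfomfipureug/ → pihumfomfifureug.
Rule 3 (pre-rhotic lowering): /u/ is a high vowel immediately before /r/, so it lowers to [o]. /pihumfomfifureug/ → pihumfomfiforeug.
Rule 4 (final devoicing): /g/ is a voiced stop in word-final position, so it devoices to [k]. /pihumfomfiforeug/ → pihumfomfiforeuk.

pihumfomfiforeuk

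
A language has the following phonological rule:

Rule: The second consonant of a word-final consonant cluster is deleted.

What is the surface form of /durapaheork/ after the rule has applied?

durapaheor

/k/ is the second consonant of a word-final cluster /rk/, so it deletes.
Surface form: [durapaheor].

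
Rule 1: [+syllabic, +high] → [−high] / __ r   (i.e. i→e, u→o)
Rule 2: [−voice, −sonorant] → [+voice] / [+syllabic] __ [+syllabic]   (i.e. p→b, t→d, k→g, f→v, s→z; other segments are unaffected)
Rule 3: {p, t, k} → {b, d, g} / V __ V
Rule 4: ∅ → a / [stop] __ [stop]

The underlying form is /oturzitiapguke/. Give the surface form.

Rule 1 (pre-rhotic lowering): /u/ is a high vowel immediately before /r/, so it lowers to [o]. /oturzitiapguke/ → otorzitiapguke.
Rule 2 (intervocalic voicing): /t/ is a voiceless obstruent between vowels /o/ and /o/, so it voices to [d]. /t/ is a voiceless obstruent between vowels /i/ and /i/, so it voices to [d]. /k/ is a voiceless obstruent between vowels /u/ and /e/, so it voices to [g]. /otorzitiapguke/ → odorzidiapguge.
Rule 3 (intervocalic voicing): no segment meets the environment; /odorzidiapguge/ is unchanged.
Rule 4 (stop-cluster a-epenthesis): /p/ and /g/ form a stop–stop cluster, so [a] is inserted between them. /odorzidiapguge/ → odorzidiapaguge.

odorzidiapaguge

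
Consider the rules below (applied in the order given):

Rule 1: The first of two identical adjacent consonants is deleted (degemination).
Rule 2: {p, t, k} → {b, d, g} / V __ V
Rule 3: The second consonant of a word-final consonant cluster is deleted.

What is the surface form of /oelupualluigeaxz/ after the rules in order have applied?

Rule 1 (degemination): /ll/ is a geminate; the first /l/ deletes. /oelupualluigeaxz/ → oelupualuigeaxz.
Rule 2 (intervocalic voicing): /p/ is a voiceless stop between vowels /u/ and /u/, so it voices to [b]. /oelupualuigeaxz/ → oelubualuigeaxz.
Rule 3 (final cluster simplification): /z/ is the second consonant of a word-final cluster /xz/, so it deletes. /oelubualuigeaxz/ → oelubualuigeax.

oelubualuigeax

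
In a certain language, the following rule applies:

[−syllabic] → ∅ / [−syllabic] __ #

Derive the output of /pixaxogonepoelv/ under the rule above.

/v/ is the second consonant of a word-final cluster /lv/, so it deletes.
The other instances of /p/, /x/, /g/, /n/, /l/ do not occur in the required environment and remain unchanged.
Surface form: [pixaxogonepoel].

pixaxogonepoel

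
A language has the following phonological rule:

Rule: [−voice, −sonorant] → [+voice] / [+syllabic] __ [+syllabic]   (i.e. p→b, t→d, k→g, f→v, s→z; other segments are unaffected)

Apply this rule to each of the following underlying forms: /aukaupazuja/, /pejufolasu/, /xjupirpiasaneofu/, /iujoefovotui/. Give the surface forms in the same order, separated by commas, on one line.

/aukaupazuja/: /k/ is a voiceless obstruent between vowels /u/ and /a/, so it voices to [g]. /p/ is a voiceless obstruent between vowels /u/ and /a/, so it voices to [b]. → [augaubazuja].
/pejufolasu/: /f/ is a voiceless obstruent between vowels /u/ and /o/, so it voices to [v]. /s/ is a voiceless obstruent between vowels /a/ and /u/, so it voices to [z]. → [pejuvolazu].
/xjupirpiasaneofu/: /p/ is a voiceless obstruent between vowels /u/ and /i/, so it voices to [b]. /s/ is a voiceless obstruent between vowels /a/ and /a/, so it voices to [z]. /f/ is a voiceless obstruent between vowels /o/ and /u/, so it voices to [v]. → [xjubirpiazaneovu].
/iujoefovotui/: /f/ is a voiceless obstruent between vowels /e/ and /o/, so it voices to [v]. /t/ is a voiceless obstruent between vowels /o/ and /u/, so it voices to [d]. → [iujoevovodui].

augaubazuja, pejuvolazu, xjubirpiazaneovu, iujoevovodui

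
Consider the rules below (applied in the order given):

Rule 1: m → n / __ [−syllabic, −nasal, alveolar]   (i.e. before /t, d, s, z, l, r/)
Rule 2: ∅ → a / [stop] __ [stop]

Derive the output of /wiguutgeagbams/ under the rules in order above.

Rule 1 (nasal place assimilation): /m/ precedes the alveolar consonant /s/, so it assimilates in place to [n]. /wiguutgeagbams/ → wiguutgeagbans.
Rule 2 (stop-cluster a-epenthesis): /t/ and /g/ form a stop–stop cluster, so [a] is inserted between them. /g/ and /b/ form a stop–stop cluster, so [a] is inserted between them. /wiguutgeagbans/ → wiguutageagabans.

wiguutageagabans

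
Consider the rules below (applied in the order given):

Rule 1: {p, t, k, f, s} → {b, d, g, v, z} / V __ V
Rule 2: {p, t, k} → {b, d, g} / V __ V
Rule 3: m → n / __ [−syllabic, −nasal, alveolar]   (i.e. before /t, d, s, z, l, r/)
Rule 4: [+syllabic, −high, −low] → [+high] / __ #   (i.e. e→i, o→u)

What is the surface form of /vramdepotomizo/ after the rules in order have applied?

vrandebodomizu

Rule 1 (intervocalic voicing): /p/ is a voiceless obstruent between vowels /e/ and /o/, so it voices to [b]. /t/ is a voiceless obstruent between vowels /o/ and /o/, so it voices to [d]. /vramdepotomizo/ → vramdebodomizo.
Rule 2 (intervocalic voicing): no segment meets the environment; /vramdebodomizo/ is unchanged.
Rule 3 (nasal place assimilation): /m/ precedes the alveolar consonant /d/, so it assimilates in place to [n]. /vramdebodomizo/ → vrandebodomizo.
Rule 4 (final vowel raising): /o/ is a mid vowel in word-final position, so it raises to [u]. /vrandebodomizo/ → vrandebodomizu.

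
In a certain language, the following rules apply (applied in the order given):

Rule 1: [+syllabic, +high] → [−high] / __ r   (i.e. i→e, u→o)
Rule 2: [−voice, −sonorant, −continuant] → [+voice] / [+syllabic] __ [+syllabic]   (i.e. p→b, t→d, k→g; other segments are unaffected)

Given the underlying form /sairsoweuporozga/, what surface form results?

Rule 1 (pre-rhotic lowering): /i/ is a high vowel immediately before /r/, so it lowers to [e]. /sairsoweuporozga/ → saersoweuporozga.
Rule 2 (intervocalic voicing): /p/ is a voiceless stop between vowels /u/ and /o/, so it voices to [b]. /saersoweuporozga/ → saersoweuborozga.

saersoweuborozga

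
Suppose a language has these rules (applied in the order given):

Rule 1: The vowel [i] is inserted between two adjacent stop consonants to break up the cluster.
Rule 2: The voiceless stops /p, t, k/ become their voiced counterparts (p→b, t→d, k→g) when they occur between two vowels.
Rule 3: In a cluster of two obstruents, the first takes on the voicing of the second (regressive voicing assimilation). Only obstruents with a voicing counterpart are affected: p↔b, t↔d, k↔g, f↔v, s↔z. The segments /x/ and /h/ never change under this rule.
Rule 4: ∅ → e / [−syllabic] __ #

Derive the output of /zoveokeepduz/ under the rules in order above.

zoveogeebiduze

Rule 1 (stop-cluster i-epenthesis): /p/ and /d/ form a stop–stop cluster, so [i] is inserted between them. /zoveokeepduz/ → zoveokeepiduz.
Rule 2 (intervocalic voicing): /k/ is a voiceless stop between vowels /o/ and /e/, so it voices to [g]. /p/ is a voiceless stop between vowels /e/ and /i/, so it voices to [b]. /zoveokeepiduz/ → zoveogeebiduz.
Rule 3 (regressive voicing assimilation): no segment meets the environment; /zoveogeebiduz/ is unchanged.
Rule 4 (final e-epenthesis): the form ends in the consonant /z/, so [e] is inserted word-finally. /zoveogeebiduz/ → zoveogeebiduze.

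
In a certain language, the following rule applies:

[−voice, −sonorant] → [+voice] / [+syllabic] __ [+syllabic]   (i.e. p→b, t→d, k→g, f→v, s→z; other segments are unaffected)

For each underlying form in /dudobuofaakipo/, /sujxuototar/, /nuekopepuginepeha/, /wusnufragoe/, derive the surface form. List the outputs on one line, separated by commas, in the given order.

dudobuovaagibo, sujxuododar, nuegobebuginebeha, wusnufragoe

/dudobuofaakipo/: /f/ is a voiceless obstruent between vowels /o/ and /a/, so it voices to [v]. /k/ is a voiceless obstruent between vowels /a/ and /i/, so it voices to [g]. /p/ is a voiceless obstruent between vowels /i/ and /o/, so it voices to [b]. → [dudobuovaagibo].
/sujxuototar/: /t/ is a voiceless obstruent between vowels /o/ and /o/, so it voices to [d]. /t/ is a voiceless obstruent between vowels /o/ and /a/, so it voices to [d]. → [sujxuododar].
/nuekopepuginepeha/: /k/ is a voiceless obstruent between vowels /e/ and /o/, so it voices to [g]. /p/ is a voiceless obstruent between vowels /o/ and /e/, so it voices to [b]. /p/ is a voiceless obstruent between vowels /e/ and /u/, so it voices to [b]. /p/ is a voiceless obstruent between vowels /e/ and /e/, so it voices to [b]. → [nuegobebuginebeha].
/wusnufragoe/: the rule's environment is not met; surfaces unchanged as [wusnufragoe].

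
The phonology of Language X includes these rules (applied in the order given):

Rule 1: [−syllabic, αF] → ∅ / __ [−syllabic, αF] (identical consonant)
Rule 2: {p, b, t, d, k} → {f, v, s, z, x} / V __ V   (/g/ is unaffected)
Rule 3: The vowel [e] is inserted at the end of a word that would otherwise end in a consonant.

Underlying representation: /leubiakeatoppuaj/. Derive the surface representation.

Rule 1 (degemination): /pp/ is a geminate; the first /p/ deletes. /leubiakeatoppuaj/ → leubiakeatopuaj.
Rule 2 (intervocalic spirantization): /b/ is a stop between vowels /u/ and /i/, so it spirantizes to the fricative [v]. /k/ is a stop between vowels /a/ and /e/, so it spirantizes to the fricative [x]. /t/ is a stop between vowels /a/ and /o/, so it spirantizes to the fricative [s]. /p/ is a stop between vowels /o/ and /u/, so it spirantizes to the fricative [f]. /leubiakeatopuaj/ → leuviaxeasofuaj.
Rule 3 (final e-epenthesis): the form ends in the consonant /j/, so [e] is inserted word-finally. /leuviaxeasofuaj/ → leuviaxeasofuaje.

leuviaxeasofuaje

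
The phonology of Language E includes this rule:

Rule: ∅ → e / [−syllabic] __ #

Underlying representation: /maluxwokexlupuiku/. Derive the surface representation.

No segment of /maluxwokexlupuiku/ meets the structural description of the rule, so the form surfaces unchanged.

maluxwokexlupuiku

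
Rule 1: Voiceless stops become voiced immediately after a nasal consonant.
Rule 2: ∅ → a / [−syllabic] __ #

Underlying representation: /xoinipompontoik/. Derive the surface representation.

Rule 1 (post-nasal voicing): /p/ is a voiceless stop immediately after the nasal /m/, so it voices to [b]. /t/ is a voiceless stop immediately after the nasal /n/, so it voices to [d]. /xoinipompontoik/ → xoinipombondoik.
Rule 2 (final a-epenthesis): the form ends in the consonant /k/, so [a] is inserted word-finally. /xoinipombondoik/ → xoinipombondoika.

xoinipombondoika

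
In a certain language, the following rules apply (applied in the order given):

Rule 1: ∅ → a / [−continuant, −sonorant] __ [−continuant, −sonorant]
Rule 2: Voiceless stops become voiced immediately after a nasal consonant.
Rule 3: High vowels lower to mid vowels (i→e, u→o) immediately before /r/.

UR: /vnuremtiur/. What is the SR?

vnoremdior

Rule 1 (stop-cluster a-epenthesis): no segment meets the environment; /vnuremtiur/ is unchanged.
Rule 2 (post-nasal voicing): /t/ is a voiceless stop immediately after the nasal /m/, so it voices to [d]. /vnuremtiur/ → vnuremdiur.
Rule 3 (pre-rhotic lowering): /u/ is a high vowel immediately before /r/, so it lowers to [o]. /u/ is a high vowel immediately before /r/, so it lowers to [o]. /vnuremdiur/ → vnoremdior.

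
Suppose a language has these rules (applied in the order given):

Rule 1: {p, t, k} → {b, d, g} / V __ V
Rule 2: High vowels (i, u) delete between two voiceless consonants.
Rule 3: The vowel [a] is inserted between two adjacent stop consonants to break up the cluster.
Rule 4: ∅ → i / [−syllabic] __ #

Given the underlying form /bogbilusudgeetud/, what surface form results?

Rule 1 (intervocalic voicing): /t/ is a voiceless stop between vowels /e/ and /u/, so it voices to [d]. /bogbilusudgeetud/ → bogbilusudgeedud.
Rule 2 (high vowel syncope): no segment meets the environment; /bogbilusudgeedud/ is unchanged.
Rule 3 (stop-cluster a-epenthesis): /g/ and /b/ form a stop–stop cluster, so [a] is inserted between them. /d/ and /g/ form a stop–stop cluster, so [a] is inserted between them. /bogbilusudgeedud/ → bogabilusudageedud.
Rule 4 (final i-epenthesis): the form ends in the consonant /d/, so [i] is inserted word-finally. /bogabilusudageedud/ → bogabilusudageedudi.

bogabilusudageedudi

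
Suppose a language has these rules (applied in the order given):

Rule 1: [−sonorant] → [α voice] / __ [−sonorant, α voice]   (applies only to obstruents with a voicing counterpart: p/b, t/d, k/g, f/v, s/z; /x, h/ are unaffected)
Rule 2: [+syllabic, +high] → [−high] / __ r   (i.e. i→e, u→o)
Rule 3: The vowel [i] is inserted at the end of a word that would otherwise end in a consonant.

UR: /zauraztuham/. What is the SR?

Rule 1 (regressive voicing assimilation): /z/ precedes the voiceless obstruent /t/, so it devoices to [s] by assimilation. /zauraztuham/ → zaurastuham.
Rule 2 (pre-rhotic lowering): /u/ is a high vowel immediately before /r/, so it lowers to [o]. /zaurastuham/ → zaorastuham.
Rule 3 (final i-epenthesis): the form ends in the consonant /m/, so [i] is inserted word-finally. /zaorastuham/ → zaorastuhami.

zaorastuhami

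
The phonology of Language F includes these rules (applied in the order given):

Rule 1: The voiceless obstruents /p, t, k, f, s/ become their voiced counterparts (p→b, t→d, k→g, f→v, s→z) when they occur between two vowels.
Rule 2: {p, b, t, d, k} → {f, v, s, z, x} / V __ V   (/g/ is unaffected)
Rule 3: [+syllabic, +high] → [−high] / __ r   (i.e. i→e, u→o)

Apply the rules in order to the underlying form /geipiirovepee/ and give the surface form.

geivierovevee

Rule 1 (intervocalic voicing): /p/ is a voiceless obstruent between vowels /i/ and /i/, so it voices to [b]. /p/ is a voiceless obstruent between vowels /e/ and /e/, so it voices to [b]. /geipiirovepee/ → geibiirovebee.
Rule 2 (intervocalic spirantization): /b/ is a stop between vowels /i/ and /i/, so it spirantizes to the fricative [v]. /b/ is a stop between vowels /e/ and /e/, so it spirantizes to the fricative [v]. /geibiirovebee/ → geiviirovevee.
Rule 3 (pre-rhotic lowering): /i/ is a high vowel immediately before /r/, so it lowers to [e]. /geiviirovevee/ → geivierovevee.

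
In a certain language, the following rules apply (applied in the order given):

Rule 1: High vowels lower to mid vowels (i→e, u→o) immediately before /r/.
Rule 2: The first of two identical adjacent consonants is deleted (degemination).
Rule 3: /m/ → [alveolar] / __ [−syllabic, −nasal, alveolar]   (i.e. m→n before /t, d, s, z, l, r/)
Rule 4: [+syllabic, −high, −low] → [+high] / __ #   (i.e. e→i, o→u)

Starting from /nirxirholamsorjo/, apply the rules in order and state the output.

Rule 1 (pre-rhotic lowering): /i/ is a high vowel immediately before /r/, so it lowers to [e]. /i/ is a high vowel immediately before /r/, so it lowers to [e]. /nirxirholamsorjo/ → nerxerholamsorjo.
Rule 2 (degemination): no segment meets the environment; /nerxerholamsorjo/ is unchanged.
Rule 3 (nasal place assimilation): /m/ precedes the alveolar consonant /s/, so it assimilates in place to [n]. /nerxerholamsorjo/ → nerxerholansorjo.
Rule 4 (final vowel raising): /o/ is a mid vowel in word-final position, so it raises to [u]. /nerxerholansorjo/ → nerxerholansorju.

nerxerholansorju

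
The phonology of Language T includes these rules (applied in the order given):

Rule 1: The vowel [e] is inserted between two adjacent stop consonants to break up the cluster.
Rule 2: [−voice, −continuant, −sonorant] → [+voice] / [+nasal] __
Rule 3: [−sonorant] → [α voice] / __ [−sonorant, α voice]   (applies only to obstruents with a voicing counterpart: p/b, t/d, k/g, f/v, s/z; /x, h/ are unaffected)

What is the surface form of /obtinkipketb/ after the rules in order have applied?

Rule 1 (stop-cluster e-epenthesis): /b/ and /t/ form a stop–stop cluster, so [e] is inserted between them. /p/ and /k/ form a stop–stop cluster, so [e] is inserted between them. /t/ and /b/ form a stop–stop cluster, so [e] is inserted between them. /obtinkipketb/ → obetinkipeketeb.
Rule 2 (post-nasal voicing): /k/ is a voiceless stop immediately after the nasal /n/, so it voices to [g]. /obetinkipeketeb/ → obetingipeketeb.
Rule 3 (regressive voicing assimilation): no segment meets the environment; /obetingipeketeb/ is unchanged.

obetingipeketeb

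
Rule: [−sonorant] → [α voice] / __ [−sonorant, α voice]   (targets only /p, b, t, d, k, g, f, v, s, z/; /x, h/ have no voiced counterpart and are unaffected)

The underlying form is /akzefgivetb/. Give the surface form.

/k/ precedes the voiced obstruent /z/, so it voices to [g] by assimilation.
/f/ precedes the voiced obstruent /g/, so it voices to [v] by assimilation.
/t/ precedes the voiced obstruent /b/, so it voices to [d] by assimilation.
Surface form: [agzevgivedb].

agzevgivedb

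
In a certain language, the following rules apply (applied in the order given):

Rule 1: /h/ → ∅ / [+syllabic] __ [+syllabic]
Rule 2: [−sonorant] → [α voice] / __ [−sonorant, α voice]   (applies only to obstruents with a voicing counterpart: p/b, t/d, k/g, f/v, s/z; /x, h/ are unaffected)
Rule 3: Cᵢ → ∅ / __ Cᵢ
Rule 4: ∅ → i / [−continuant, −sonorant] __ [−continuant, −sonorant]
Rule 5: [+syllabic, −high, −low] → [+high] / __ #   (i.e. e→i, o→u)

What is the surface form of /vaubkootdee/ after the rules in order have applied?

Rule 1 (intervocalic h-deletion): no segment meets the environment; /vaubkootdee/ is unchanged.
Rule 2 (regressive voicing assimilation): /b/ precedes the voiceless obstruent /k/, so it devoices to [p] by assimilation. /t/ precedes the voiced obstruent /d/, so it voices to [d] by assimilation. /vaubkootdee/ → vaupkooddee.
Rule 3 (degemination): /dd/ is a geminate; the first /d/ deletes. /vaupkooddee/ → vaupkoodee.
Rule 4 (stop-cluster i-epenthesis): /p/ and /k/ form a stop–stop cluster, so [i] is inserted between them. /vaupkoodee/ → vaupikoodee.
Rule 5 (final vowel raising): /e/ is a mid vowel in word-final position, so it raises to [i]. /vaupikoodee/ → vaupikoodei.

vaupikoodei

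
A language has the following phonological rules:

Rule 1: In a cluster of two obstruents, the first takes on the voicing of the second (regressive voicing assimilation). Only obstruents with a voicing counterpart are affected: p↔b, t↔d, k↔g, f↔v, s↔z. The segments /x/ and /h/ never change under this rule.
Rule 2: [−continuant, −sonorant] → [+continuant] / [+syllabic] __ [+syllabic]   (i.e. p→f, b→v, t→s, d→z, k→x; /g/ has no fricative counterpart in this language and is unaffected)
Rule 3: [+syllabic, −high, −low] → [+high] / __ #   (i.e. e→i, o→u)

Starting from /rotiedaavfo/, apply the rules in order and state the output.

rosiezaaffu

Rule 1 (regressive voicing assimilation): /v/ precedes the voiceless obstruent /f/, so it devoices to [f] by assimilation. /rotiedaavfo/ → rotiedaaffo.
Rule 2 (intervocalic spirantization): /t/ is a stop between vowels /o/ and /i/, so it spirantizes to the fricative [s]. /d/ is a stop between vowels /e/ and /a/, so it spirantizes to the fricative [z]. /rotiedaaffo/ → rosiezaaffo.
Rule 3 (final vowel raising): /o/ is a mid vowel in word-final position, so it raises to [u]. /rosiezaaffo/ → rosiezaaffu.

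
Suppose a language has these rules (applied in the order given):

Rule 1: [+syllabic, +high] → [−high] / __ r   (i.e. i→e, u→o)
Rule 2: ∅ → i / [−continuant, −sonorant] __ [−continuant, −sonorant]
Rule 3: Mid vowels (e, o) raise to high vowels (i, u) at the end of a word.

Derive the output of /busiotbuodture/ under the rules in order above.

Rule 1 (pre-rhotic lowering): /u/ is a high vowel immediately before /r/, so it lowers to [o]. /busiotbuodture/ → busiotbuodtore.
Rule 2 (stop-cluster i-epenthesis): /t/ and /b/ form a stop–stop cluster, so [i] is inserted between them. /d/ and /t/ form a stop–stop cluster, so [i] is inserted between them. /busiotbuodtore/ → busiotibuoditore.
Rule 3 (final vowel raising): /e/ is a mid vowel in word-final position, so it raises to [i]. /busiotibuoditore/ → busiotibuoditori.

busiotibuoditori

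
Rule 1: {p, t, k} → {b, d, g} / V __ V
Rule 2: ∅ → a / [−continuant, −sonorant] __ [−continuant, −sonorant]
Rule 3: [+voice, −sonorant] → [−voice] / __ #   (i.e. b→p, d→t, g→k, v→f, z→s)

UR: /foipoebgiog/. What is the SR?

foiboebagiok

Rule 1 (intervocalic voicing): /p/ is a voiceless stop between vowels /i/ and /o/, so it voices to [b]. /foipoebgiog/ → foiboebgiog.
Rule 2 (stop-cluster a-epenthesis): /b/ and /g/ form a stop–stop cluster, so [a] is inserted between them. /foiboebgiog/ → foiboebagiog.
Rule 3 (final devoicing): /g/ is a voiced obstruent in word-final position, so it devoices to [k]. /foiboebagiog/ → foiboebagiok.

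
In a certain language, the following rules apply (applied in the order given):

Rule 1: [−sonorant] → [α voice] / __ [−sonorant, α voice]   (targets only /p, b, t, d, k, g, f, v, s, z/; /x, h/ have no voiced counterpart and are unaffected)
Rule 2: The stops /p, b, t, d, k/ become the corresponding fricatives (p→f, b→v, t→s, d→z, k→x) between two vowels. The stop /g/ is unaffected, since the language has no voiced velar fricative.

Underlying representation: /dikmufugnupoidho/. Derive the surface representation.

dikmufugnufoitho

Rule 1 (regressive voicing assimilation): /d/ precedes the voiceless obstruent /h/, so it devoices to [t] by assimilation. /dikmufugnupoidho/ → dikmufugnupoitho.
Rule 2 (intervocalic spirantization): /p/ is a stop between vowels /u/ and /o/, so it spirantizes to the fricative [f]. /dikmufugnupoitho/ → dikmufugnufoitho.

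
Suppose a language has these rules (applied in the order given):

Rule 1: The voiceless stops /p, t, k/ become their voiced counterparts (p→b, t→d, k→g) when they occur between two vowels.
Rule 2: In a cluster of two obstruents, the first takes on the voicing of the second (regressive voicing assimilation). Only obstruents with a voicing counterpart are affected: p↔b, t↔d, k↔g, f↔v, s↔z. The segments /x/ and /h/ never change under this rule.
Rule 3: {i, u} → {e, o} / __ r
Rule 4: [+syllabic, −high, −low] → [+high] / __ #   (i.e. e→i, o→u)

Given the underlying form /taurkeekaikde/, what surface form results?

Rule 1 (intervocalic voicing): /k/ is a voiceless stop between vowels /e/ and /a/, so it voices to [g]. /taurkeekaikde/ → taurkeegaikde.
Rule 2 (regressive voicing assimilation): /k/ precedes the voiced obstruent /d/, so it voices to [g] by assimilation. /taurkeegaikde/ → taurkeegaigde.
Rule 3 (pre-rhotic lowering): /u/ is a high vowel immediately before /r/, so it lowers to [o]. /taurkeegaigde/ → taorkeegaigde.
Rule 4 (final vowel raising): /e/ is a mid vowel in word-final position, so it raises to [i]. /taorkeegaigde/ → taorkeegaigdi.

taorkeegaigdi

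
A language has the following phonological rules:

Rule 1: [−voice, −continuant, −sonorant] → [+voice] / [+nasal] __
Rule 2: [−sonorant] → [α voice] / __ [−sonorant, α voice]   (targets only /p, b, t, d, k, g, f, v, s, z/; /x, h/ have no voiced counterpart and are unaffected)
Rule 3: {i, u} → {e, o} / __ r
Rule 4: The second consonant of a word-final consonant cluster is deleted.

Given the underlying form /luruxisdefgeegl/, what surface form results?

Rule 1 (post-nasal voicing): no segment meets the environment; /luruxisdefgeegl/ is unchanged.
Rule 2 (regressive voicing assimilation): /s/ precedes the voiced obstruent /d/, so it voices to [z] by assimilation. /f/ precedes the voiced obstruent /g/, so it voices to [v] by assimilation. /luruxisdefgeegl/ → luruxizdevgeegl.
Rule 3 (pre-rhotic lowering): /u/ is a high vowel immediately before /r/, so it lowers to [o]. /luruxizdevgeegl/ → loruxizdevgeegl.
Rule 4 (final cluster simplification): /l/ is the second consonant of a word-final cluster /gl/, so it deletes. /loruxizdevgeegl/ → loruxizdevgeeg.

loruxizdevgeeg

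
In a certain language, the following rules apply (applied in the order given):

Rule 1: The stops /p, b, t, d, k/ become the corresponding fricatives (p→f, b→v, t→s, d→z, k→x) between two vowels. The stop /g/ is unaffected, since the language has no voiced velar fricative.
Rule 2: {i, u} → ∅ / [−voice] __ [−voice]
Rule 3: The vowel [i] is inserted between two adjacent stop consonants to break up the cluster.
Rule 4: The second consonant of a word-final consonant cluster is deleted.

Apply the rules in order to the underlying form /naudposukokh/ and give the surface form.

naudiposxok

Rule 1 (intervocalic spirantization): /k/ is a stop between vowels /u/ and /o/, so it spirantizes to the fricative [x]. /naudposukokh/ → naudposuxokh.
Rule 2 (high vowel syncope): /u/ is a high vowel flanked by voiceless consonants /s/ and /x/, so it deletes. /naudposuxokh/ → naudposxokh.
Rule 3 (stop-cluster i-epenthesis): /d/ and /p/ form a stop–stop cluster, so [i] is inserted between them. /naudposxokh/ → naudiposxokh.
Rule 4 (final cluster simplification): /h/ is the second consonant of a word-final cluster /kh/, so it deletes. /naudiposxokh/ → naudiposxok.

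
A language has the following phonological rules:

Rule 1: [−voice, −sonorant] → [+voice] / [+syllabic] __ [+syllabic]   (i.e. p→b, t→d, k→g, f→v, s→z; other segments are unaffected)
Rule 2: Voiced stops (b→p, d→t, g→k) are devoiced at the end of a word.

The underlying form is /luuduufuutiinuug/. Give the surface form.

luuduuvuudiinuuk

Rule 1 (intervocalic voicing): /f/ is a voiceless obstruent between vowels /u/ and /u/, so it voices to [v]. /t/ is a voiceless obstruent between vowels /u/ and /i/, so it voices to [d]. /luuduufuutiinuug/ → luuduuvuudiinuug.
Rule 2 (final devoicing): /g/ is a voiced stop in word-final position, so it devoices to [k]. /luuduuvuudiinuug/ → luuduuvuudiinuuk.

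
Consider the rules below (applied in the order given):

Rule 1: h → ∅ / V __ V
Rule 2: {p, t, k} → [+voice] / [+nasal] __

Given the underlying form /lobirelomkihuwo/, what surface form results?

lobirelomgiuwo

Rule 1 (intervocalic h-deletion): /h/ occurs between vowels /i/ and /u/, so it deletes. /lobirelomkihuwo/ → lobirelomkiuwo.
Rule 2 (post-nasal voicing): /k/ is a voiceless stop immediately after the nasal /m/, so it voices to [g]. /lobirelomkiuwo/ → lobirelomgiuwo.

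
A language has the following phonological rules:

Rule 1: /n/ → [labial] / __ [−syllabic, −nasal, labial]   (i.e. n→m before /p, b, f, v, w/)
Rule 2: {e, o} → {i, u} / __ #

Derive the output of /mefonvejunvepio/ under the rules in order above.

mefomvejumvepiu

Rule 1 (nasal place assimilation): /n/ precedes the labial consonant /v/, so it assimilates in place to [m]. /n/ precedes the labial consonant /v/, so it assimilates in place to [m]. /mefonvejunvepio/ → mefomvejumvepio.
Rule 2 (final vowel raising): /o/ is a mid vowel in word-final position, so it raises to [u]. /mefomvejumvepio/ → mefomvejumvepiu.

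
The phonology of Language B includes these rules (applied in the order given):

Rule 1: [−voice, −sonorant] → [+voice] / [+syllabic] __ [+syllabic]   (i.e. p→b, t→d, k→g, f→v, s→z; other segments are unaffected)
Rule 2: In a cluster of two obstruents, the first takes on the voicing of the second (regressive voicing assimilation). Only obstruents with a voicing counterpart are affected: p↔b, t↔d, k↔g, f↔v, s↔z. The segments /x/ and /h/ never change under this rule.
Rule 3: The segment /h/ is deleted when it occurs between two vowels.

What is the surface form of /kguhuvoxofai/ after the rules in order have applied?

Rule 1 (intervocalic voicing): /f/ is a voiceless obstruent between vowels /o/ and /a/, so it voices to [v]. /kguhuvoxofai/ → kguhuvoxovai.
Rule 2 (regressive voicing assimilation): /k/ precedes the voiced obstruent /g/, so it voices to [g] by assimilation. /kguhuvoxovai/ → gguhuvoxovai.
Rule 3 (intervocalic h-deletion): /h/ occurs between vowels /u/ and /u/, so it deletes. /gguhuvoxovai/ → gguuvoxovai.

gguuvoxovai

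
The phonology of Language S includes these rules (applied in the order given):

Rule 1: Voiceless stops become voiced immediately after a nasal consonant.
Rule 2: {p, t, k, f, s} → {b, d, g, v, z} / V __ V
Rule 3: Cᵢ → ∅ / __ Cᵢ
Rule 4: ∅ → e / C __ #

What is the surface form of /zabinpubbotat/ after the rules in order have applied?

Rule 1 (post-nasal voicing): /p/ is a voiceless stop immediately after the nasal /n/, so it voices to [b]. /zabinpubbotat/ → zabinbubbotat.
Rule 2 (intervocalic voicing): /t/ is a voiceless obstruent between vowels /o/ and /a/, so it voices to [d]. /zabinbubbotat/ → zabinbubbodat.
Rule 3 (degemination): /bb/ is a geminate; the first /b/ deletes. /zabinbubbodat/ → zabinbubodat.
Rule 4 (final e-epenthesis): the form ends in the consonant /t/, so [e] is inserted word-finally. /zabinbubodat/ → zabinbubodate.

zabinbubodate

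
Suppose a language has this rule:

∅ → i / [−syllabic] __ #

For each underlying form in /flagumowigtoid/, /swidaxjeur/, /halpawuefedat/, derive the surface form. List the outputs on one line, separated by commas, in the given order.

/flagumowigtoid/: the form ends in the consonant /d/, so [i] is inserted word-finally. → [flagumowigtoidi].
/swidaxjeur/: the form ends in the consonant /r/, so [i] is inserted word-finally. → [swidaxjeuri].
/halpawuefedat/: the form ends in the consonant /t/, so [i] is inserted word-finally. → [halpawuefedati].

flagumowigtoidi, swidaxjeuri, halpawuefedati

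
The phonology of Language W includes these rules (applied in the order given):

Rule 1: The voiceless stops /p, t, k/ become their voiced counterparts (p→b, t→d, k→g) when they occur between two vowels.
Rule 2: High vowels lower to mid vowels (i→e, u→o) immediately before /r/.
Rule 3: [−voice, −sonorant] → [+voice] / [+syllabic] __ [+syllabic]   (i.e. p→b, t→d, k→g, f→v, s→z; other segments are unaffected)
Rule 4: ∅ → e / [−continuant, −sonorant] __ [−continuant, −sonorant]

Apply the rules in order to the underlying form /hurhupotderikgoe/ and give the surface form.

horhubotederikegoe

Rule 1 (intervocalic voicing): /p/ is a voiceless stop between vowels /u/ and /o/, so it voices to [b]. /hurhupotderikgoe/ → hurhubotderikgoe.
Rule 2 (pre-rhotic lowering): /u/ is a high vowel immediately before /r/, so it lowers to [o]. /hurhubotderikgoe/ → horhubotderikgoe.
Rule 3 (intervocalic voicing): no segment meets the environment; /horhubotderikgoe/ is unchanged.
Rule 4 (stop-cluster e-epenthesis): /t/ and /d/ form a stop–stop cluster, so [e] is inserted between them. /k/ and /g/ form a stop–stop cluster, so [e] is inserted between them. /horhubotderikgoe/ → horhubotederikegoe.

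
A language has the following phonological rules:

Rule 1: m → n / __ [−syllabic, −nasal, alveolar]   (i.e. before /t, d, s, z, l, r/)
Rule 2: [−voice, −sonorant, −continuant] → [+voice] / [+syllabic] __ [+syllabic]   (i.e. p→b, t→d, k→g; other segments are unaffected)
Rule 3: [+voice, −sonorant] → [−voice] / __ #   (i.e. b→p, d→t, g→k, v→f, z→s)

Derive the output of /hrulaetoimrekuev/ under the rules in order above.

hrulaedoinreguef

Rule 1 (nasal place assimilation): /m/ precedes the alveolar consonant /r/, so it assimilates in place to [n]. /hrulaetoimrekuev/ → hrulaetoinrekuev.
Rule 2 (intervocalic voicing): /t/ is a voiceless stop between vowels /e/ and /o/, so it voices to [d]. /k/ is a voiceless stop between vowels /e/ and /u/, so it voices to [g]. /hrulaetoinrekuev/ → hrulaedoinreguev.
Rule 3 (final devoicing): /v/ is a voiced obstruent in word-final position, so it devoices to [f]. /hrulaedoinreguev/ → hrulaedoinreguef.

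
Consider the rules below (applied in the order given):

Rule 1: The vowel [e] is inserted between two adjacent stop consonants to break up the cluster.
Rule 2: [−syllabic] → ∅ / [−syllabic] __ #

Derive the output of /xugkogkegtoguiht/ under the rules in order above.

xugekogekegetoguih

Rule 1 (stop-cluster e-epenthesis): /g/ and /k/ form a stop–stop cluster, so [e] is inserted between them. /g/ and /k/ form a stop–stop cluster, so [e] is inserted between them. /g/ and /t/ form a stop–stop cluster, so [e] is inserted between them. /xugkogkegtoguiht/ → xugekogekegetoguiht.
Rule 2 (final cluster simplification): /t/ is the second consonant of a word-final cluster /ht/, so it deletes. /xugekogekegetoguiht/ → xugekogekegetoguih.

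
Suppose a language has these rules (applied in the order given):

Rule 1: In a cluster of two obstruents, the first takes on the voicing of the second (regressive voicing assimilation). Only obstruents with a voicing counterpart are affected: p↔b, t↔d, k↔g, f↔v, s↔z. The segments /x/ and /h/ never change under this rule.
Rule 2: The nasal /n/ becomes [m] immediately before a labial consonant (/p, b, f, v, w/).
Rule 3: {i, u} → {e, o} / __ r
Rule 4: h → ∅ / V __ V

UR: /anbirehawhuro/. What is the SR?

ambereawhoro

Rule 1 (regressive voicing assimilation): no segment meets the environment; /anbirehawhuro/ is unchanged.
Rule 2 (nasal place assimilation): /n/ precedes the labial consonant /b/, so it assimilates in place to [m]. /anbirehawhuro/ → ambirehawhuro.
Rule 3 (pre-rhotic lowering): /i/ is a high vowel immediately before /r/, so it lowers to [e]. /u/ is a high vowel immediately before /r/, so it lowers to [o]. /ambirehawhuro/ → amberehawhoro.
Rule 4 (intervocalic h-deletion): /h/ occurs between vowels /e/ and /a/, so it deletes. /amberehawhoro/ → ambereawhoro.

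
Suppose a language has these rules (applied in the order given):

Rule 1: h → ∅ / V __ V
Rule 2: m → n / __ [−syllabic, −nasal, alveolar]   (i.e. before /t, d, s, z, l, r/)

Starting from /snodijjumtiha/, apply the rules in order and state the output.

snodijjuntia

Rule 1 (intervocalic h-deletion): /h/ occurs between vowels /i/ and /a/, so it deletes. /snodijjumtiha/ → snodijjumtia.
Rule 2 (nasal place assimilation): /m/ precedes the alveolar consonant /t/, so it assimilates in place to [n]. /snodijjumtia/ → snodijjuntia.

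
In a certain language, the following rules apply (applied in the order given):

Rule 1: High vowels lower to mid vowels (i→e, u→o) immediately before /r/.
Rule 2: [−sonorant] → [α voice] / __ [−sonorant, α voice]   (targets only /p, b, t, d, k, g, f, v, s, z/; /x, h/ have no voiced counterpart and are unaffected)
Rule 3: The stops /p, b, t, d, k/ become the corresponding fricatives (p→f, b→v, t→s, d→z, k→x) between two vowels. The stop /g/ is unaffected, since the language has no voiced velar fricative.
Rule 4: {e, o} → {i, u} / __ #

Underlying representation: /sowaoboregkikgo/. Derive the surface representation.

Rule 1 (pre-rhotic lowering): no segment meets the environment; /sowaoboregkikgo/ is unchanged.
Rule 2 (regressive voicing assimilation): /g/ precedes the voiceless obstruent /k/, so it devoices to [k] by assimilation. /k/ precedes the voiced obstruent /g/, so it voices to [g] by assimilation. /sowaoboregkikgo/ → sowaoborekkiggo.
Rule 3 (intervocalic spirantization): /b/ is a stop between vowels /o/ and /o/, so it spirantizes to the fricative [v]. /sowaoborekkiggo/ → sowaovorekkiggo.
Rule 4 (final vowel raising): /o/ is a mid vowel in word-final position, so it raises to [u]. /sowaovorekkiggo/ → sowaovorekkiggu.

sowaovorekkiggu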